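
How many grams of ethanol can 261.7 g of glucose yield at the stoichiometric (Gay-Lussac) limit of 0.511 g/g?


Theoretical ethanol yield: m_EtOH = 0.511 * m_glucose
m_EtOH = 0.511 * 261.7 = 133.7287 g

133.7287 g


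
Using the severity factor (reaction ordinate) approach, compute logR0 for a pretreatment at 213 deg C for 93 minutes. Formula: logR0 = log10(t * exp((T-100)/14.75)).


logR0 = log10(t * exp((T - 100) / 14.75))
= log10(93 * exp((213 - 100) / 14.75))
= 5.2956

5.2956


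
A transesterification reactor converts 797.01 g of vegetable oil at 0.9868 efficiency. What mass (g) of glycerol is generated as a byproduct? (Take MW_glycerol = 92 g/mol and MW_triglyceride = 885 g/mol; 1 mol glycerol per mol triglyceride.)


glycerol = oil * conv * (92/885)
= 797.01 * 0.9868 * 92 / 885
= 81.7594 g

81.7594 g


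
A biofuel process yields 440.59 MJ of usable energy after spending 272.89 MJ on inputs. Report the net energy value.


NEV = E_out - E_in
= 440.59 - 272.89
= 167.7000 MJ

167.7000 MJ


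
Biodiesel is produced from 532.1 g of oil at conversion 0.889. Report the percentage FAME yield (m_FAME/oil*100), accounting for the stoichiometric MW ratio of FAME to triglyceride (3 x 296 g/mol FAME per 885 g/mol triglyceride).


m_FAME = oil * conv * (3 * 296 / 885) = oil * conv * (888/885)
= 532.1 * 0.889 * 888 / 885
= 474.6404 g
Y = m_FAME / oil * 100 = conv * (888/885) * 100
= 0.889 * 888 / 885 * 100
= 89.20%

89.20%


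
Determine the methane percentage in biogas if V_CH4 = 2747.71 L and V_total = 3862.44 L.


CH4% = V_CH4 / V_total * 100
= 2747.71 / 3862.44 * 100
= 71.1392%

71.1392%


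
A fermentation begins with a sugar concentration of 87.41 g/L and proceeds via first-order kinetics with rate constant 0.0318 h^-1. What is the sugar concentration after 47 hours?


S = S0 * exp(-k * t)
S = 87.41 * exp(-0.0318 * 47)
S = 19.6094 g/L

19.6094 g/L


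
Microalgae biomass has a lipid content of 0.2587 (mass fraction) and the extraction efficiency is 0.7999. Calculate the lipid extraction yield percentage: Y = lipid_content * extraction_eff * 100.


Y = lipid_content * extraction_eff * 100
= 0.2587 * 0.7999 * 100
= 20.6934%

20.6934%


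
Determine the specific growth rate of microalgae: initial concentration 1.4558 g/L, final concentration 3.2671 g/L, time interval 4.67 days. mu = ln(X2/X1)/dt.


mu = ln(X2/X1) / dt
= ln(3.2671/1.4558) / 4.67
= 0.1731 per day

0.1731 per day


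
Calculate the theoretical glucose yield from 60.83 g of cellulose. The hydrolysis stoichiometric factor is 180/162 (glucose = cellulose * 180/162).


glucose = cellulose * 180/162
= 60.83 * 180/162
= 67.5889 g

67.5889 g


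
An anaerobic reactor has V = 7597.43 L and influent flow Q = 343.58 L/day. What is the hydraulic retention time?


HRT = V / Q
= 7597.43 / 343.58
= 22.1126 days

22.1126 days


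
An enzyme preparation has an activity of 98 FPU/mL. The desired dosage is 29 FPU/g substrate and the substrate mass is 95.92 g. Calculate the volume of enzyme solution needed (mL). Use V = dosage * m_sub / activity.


V = dosage * m_sub / activity
V = 29 * 95.92 / 98
V = 28.3845 mL

28.3845 mL


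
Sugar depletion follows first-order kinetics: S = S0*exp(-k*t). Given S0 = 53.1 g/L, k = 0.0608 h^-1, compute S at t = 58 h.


S = S0 * exp(-k * t)
S = 53.1 * exp(-0.0608 * 58)
S = 1.5617 g/L

1.5617 g/L


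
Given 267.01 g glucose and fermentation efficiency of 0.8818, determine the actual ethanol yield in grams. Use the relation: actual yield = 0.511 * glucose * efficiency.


Actual ethanol: m = 0.511 * 267.01 * 0.8818
m = 120.3147 g

120.3147 g


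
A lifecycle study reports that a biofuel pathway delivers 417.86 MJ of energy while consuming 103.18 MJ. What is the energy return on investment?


EROI = E_out / E_in
= 417.86 / 103.18
= 4.0498

4.0498


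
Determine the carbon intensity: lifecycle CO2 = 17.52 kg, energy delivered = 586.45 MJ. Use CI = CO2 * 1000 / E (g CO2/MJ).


CI = CO2 * 1000 / E
= 17.52 * 1000 / 586.45
= 29.8747 g CO2/MJ

29.8747 g CO2/MJ


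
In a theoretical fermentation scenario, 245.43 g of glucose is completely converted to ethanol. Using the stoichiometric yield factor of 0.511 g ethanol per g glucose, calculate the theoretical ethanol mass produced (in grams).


Theoretical ethanol yield: m_EtOH = 0.511 * m_glucose
m_EtOH = 0.511 * 245.43 = 125.4147 g

125.4147 g


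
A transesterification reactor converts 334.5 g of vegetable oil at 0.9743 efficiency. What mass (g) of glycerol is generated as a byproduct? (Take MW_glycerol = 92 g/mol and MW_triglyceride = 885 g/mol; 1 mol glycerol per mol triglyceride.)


glycerol = oil * conv * (92/885)
= 334.5 * 0.9743 * 92 / 885
= 33.8792 g

33.8792 g


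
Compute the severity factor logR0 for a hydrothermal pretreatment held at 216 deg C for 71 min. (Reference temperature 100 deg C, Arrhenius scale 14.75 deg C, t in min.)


logR0 = log10(t * exp((T - 100) / 14.75))
= log10(71 * exp((216 - 100) / 14.75))
= 5.2667

5.2667


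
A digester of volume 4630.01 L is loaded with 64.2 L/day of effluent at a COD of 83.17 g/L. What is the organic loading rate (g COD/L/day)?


OLR = Q * S / V
= 64.2 * 83.17 / 4630.01
= 1.1532 g/L/day

1.1532 g/L/day


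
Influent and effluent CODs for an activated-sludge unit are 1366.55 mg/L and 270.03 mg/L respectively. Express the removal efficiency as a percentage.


eta = (COD_in - COD_out) / COD_in * 100
= (1366.55 - 270.03) / 1366.55 * 100
= 80.2400%

80.2400%


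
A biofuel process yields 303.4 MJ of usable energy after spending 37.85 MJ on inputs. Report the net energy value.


NEV = E_out - E_in
= 303.4 - 37.85
= 265.5500 MJ

265.5500 MJ


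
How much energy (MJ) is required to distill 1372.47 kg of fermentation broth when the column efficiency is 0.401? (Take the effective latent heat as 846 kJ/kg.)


E = m * 846 / (eta * 1000)
= 1372.47 * 846 / (0.401 * 1000)
= 2895.5352 MJ

2895.5352 MJ


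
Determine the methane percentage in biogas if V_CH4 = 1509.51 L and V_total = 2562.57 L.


CH4% = V_CH4 / V_total * 100
= 1509.51 / 2562.57 * 100
= 58.9061%

58.9061%


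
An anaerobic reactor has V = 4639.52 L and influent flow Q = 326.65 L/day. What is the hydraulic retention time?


HRT = V / Q
= 4639.52 / 326.65
= 14.2033 days

14.2033 days


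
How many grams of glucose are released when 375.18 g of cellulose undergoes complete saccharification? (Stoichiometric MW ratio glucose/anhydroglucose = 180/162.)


glucose = cellulose * 180/162
= 375.18 * 180/162
= 416.8667 g

416.8667 g


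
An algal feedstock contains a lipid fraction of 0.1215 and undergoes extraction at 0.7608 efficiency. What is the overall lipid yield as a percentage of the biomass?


Y = lipid_content * extraction_eff * 100
= 0.1215 * 0.7608 * 100
= 9.2437%

9.2437%


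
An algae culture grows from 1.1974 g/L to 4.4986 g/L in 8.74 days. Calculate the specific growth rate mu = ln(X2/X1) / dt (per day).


mu = ln(X2/X1) / dt
= ln(4.4986/1.1974) / 8.74
= 0.1514 per day

0.1514 per day


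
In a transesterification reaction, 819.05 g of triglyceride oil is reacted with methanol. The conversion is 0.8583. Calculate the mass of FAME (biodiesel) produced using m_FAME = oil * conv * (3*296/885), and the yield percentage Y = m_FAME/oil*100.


m_FAME = oil * conv * (3 * 296 / 885) = oil * conv * (888/885)
= 819.05 * 0.8583 * 888 / 885
= 705.3736 g
Y = m_FAME / oil * 100 = conv * (888/885) * 100
= 0.8583 * 888 / 885 * 100
= 86.12%

705.3736 g FAME; Y = 86.12%


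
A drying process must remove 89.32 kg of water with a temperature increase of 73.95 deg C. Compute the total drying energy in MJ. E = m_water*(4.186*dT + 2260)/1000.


E = m_water * (4.186 * dT + 2260) / 1000
= 89.32 * (4.186 * 73.95 + 2260) / 1000
= 229.5126 MJ

229.5126 MJ


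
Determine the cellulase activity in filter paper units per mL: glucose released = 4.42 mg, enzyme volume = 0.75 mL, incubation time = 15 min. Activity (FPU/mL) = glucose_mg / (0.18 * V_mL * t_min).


Activity = glucose_mg / (0.18 mg/umol * V_mL * t_min)
= 4.42 / (0.18 * 0.75 * 15)
= 2.1827 FPU/mL

2.1827 FPU/mL


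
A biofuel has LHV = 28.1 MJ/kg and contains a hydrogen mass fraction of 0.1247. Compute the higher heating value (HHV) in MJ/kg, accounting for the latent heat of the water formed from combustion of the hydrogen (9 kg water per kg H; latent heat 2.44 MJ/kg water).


HHV = LHV + H_frac * 9 * 2.44
= 28.1 + 0.1247 * 9 * 2.44
= 30.8384 MJ/kg

30.8384 MJ/kg


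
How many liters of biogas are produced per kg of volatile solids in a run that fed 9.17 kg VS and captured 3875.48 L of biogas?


Y = V / VS
= 3875.48 / 9.17
= 422.6260 L/kg VS

422.6260 L/kg VS


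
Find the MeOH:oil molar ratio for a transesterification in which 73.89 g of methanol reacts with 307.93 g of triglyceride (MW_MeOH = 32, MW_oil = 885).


Molar ratio = n_MeOH / n_oil = (MeOH/32) / (oil/885) = (MeOH * 885) / (32 * oil)
= (73.89 * 885) / (32 * 307.93)
= 6.6363

6.6363


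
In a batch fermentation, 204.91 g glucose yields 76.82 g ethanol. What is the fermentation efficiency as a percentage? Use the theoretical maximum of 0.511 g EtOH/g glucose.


Fermentation efficiency = (actual / (0.511 * glucose)) * 100
= (76.82 / (0.511 * 204.91)) * 100
= 73.3652%

73.3652%


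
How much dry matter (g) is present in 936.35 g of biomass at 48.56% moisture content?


Wd = Ww * (1 - MC/100)
= 936.35 * (1 - 48.56/100)
= 481.6584 g

481.6584 g


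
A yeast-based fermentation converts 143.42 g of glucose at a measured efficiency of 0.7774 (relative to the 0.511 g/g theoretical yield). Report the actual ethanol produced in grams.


Actual ethanol: m = 0.511 * 143.42 * 0.7774
m = 56.9738 g

56.9738 g


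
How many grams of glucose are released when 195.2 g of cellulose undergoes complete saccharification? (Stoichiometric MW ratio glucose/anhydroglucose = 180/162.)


glucose = cellulose * 180/162
= 195.2 * 180/162
= 216.8889 g

216.8889 g


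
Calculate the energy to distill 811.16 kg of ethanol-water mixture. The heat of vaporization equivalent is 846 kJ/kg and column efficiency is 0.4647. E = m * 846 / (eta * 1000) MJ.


E = m * 846 / (eta * 1000)
= 811.16 * 846 / (0.4647 * 1000)
= 1476.7406 MJ

1476.7406 MJ


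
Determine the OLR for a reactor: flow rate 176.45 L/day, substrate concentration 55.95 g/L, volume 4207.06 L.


OLR = Q * S / V
= 176.45 * 55.95 / 4207.06
= 2.3466 g/L/day

2.3466 g/L/day


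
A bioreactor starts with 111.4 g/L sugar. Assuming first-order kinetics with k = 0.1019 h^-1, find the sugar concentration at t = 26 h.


S = S0 * exp(-k * t)
S = 111.4 * exp(-0.1019 * 26)
S = 7.8753 g/L

7.8753 g/L


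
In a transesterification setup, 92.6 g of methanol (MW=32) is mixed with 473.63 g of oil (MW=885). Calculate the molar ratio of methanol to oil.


Molar ratio = n_MeOH / n_oil = (MeOH/32) / (oil/885) = (MeOH * 885) / (32 * oil)
= (92.6 * 885) / (32 * 473.63)
= 5.4071

5.4071


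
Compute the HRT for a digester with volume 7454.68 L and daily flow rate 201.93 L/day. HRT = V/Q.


HRT = V / Q
= 7454.68 / 201.93
= 36.9171 days

36.9171 days


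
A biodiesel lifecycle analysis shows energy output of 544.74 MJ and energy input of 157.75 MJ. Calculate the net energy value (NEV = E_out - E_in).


NEV = E_out - E_in
= 544.74 - 157.75
= 386.9900 MJ

386.9900 MJ


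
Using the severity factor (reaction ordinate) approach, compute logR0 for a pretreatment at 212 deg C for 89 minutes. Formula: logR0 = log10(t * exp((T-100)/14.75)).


logR0 = log10(t * exp((T - 100) / 14.75))
= log10(89 * exp((212 - 100) / 14.75))
= 5.2471

5.2471


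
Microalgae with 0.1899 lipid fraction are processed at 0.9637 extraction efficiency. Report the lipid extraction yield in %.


Y = lipid_content * extraction_eff * 100
= 0.1899 * 0.9637 * 100
= 18.3007%

18.3007%


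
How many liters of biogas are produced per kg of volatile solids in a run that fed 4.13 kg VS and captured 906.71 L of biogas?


Y = V / VS
= 906.71 / 4.13
= 219.5424 L/kg VS

219.5424 L/kg VS


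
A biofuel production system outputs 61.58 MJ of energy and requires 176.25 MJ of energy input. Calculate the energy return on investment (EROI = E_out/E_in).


EROI = E_out / E_in
= 61.58 / 176.25
= 0.3494

0.3494


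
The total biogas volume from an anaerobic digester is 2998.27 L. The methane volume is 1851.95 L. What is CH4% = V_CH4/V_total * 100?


CH4% = V_CH4 / V_total * 100
= 1851.95 / 2998.27 * 100
= 61.7673%

61.7673%


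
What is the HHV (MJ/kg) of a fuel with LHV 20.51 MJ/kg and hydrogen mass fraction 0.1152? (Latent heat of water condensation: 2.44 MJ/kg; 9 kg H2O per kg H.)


HHV = LHV + H_frac * 9 * 2.44
= 20.51 + 0.1152 * 9 * 2.44
= 23.0398 MJ/kg

23.0398 MJ/kg


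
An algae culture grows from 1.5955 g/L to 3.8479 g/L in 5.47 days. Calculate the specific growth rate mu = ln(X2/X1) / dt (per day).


mu = ln(X2/X1) / dt
= ln(3.8479/1.5955) / 5.47
= 0.1609 per day

0.1609 per day


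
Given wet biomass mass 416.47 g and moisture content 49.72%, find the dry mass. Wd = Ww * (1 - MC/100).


Wd = Ww * (1 - MC/100)
= 416.47 * (1 - 49.72/100)
= 209.4011 g

209.4011 g


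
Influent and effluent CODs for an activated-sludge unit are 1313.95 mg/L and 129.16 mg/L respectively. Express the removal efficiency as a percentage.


eta = (COD_in - COD_out) / COD_in * 100
= (1313.95 - 129.16) / 1313.95 * 100
= 90.1701%

90.1701%


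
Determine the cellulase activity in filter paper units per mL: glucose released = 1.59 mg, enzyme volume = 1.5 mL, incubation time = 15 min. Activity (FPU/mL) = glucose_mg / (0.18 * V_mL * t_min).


Activity = glucose_mg / (0.18 mg/umol * V_mL * t_min)
= 1.59 / (0.18 * 1.5 * 15)
= 0.3926 FPU/mL

0.3926 FPU/mL


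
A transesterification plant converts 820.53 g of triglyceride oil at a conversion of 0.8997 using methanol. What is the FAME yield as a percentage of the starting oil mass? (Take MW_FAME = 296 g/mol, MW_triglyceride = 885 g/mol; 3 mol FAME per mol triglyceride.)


m_FAME = oil * conv * (3 * 296 / 885) = oil * conv * (888/885)
= 820.53 * 0.8997 * 888 / 885
= 740.7333 g
Y = m_FAME / oil * 100 = conv * (888/885) * 100
= 0.8997 * 888 / 885 * 100
= 90.27%

90.27%


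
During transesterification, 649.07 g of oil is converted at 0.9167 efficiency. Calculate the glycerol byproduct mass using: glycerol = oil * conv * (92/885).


glycerol = oil * conv * (92/885)
= 649.07 * 0.9167 * 92 / 885
= 61.8534 g

61.8534 g


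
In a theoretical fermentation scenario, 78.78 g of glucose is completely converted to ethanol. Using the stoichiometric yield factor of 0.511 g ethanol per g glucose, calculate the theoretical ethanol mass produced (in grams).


Theoretical ethanol yield: m_EtOH = 0.511 * m_glucose
m_EtOH = 0.511 * 78.78 = 40.2566 g

40.2566 g


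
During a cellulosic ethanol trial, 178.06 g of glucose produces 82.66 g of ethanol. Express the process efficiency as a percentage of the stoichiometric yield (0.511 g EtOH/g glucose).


Fermentation efficiency = (actual / (0.511 * glucose)) * 100
= (82.66 / (0.511 * 178.06)) * 100
= 90.8465%

90.8465%


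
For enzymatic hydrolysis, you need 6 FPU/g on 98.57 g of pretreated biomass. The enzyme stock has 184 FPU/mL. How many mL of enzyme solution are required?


V = dosage * m_sub / activity
V = 6 * 98.57 / 184
V = 3.2142 mL

3.2142 mL


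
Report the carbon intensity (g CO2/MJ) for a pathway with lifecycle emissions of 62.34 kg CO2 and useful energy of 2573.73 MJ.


CI = CO2 * 1000 / E
= 62.34 * 1000 / 2573.73
= 24.2217 g CO2/MJ

24.2217 g CO2/MJ


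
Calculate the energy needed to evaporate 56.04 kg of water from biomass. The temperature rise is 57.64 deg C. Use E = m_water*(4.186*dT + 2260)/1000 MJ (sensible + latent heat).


E = m_water * (4.186 * dT + 2260) / 1000
= 56.04 * (4.186 * 57.64 + 2260) / 1000
= 140.1718 MJ

140.1718 MJ


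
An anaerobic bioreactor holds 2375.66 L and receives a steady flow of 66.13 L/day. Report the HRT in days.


HRT = V / Q
= 2375.66 / 66.13
= 35.9241 days

35.9241 days


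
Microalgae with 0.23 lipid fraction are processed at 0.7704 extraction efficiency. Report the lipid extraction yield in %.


Y = lipid_content * extraction_eff * 100
= 0.23 * 0.7704 * 100
= 17.7192%

17.7192%


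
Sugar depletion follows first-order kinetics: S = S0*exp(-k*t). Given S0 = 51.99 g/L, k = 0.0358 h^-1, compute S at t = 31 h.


S = S0 * exp(-k * t)
S = 51.99 * exp(-0.0358 * 31)
S = 17.1372 g/L

17.1372 g/L


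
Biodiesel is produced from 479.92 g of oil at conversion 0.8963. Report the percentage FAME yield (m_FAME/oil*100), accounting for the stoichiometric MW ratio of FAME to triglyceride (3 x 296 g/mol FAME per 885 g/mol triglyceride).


m_FAME = oil * conv * (3 * 296 / 885) = oil * conv * (888/885)
= 479.92 * 0.8963 * 888 / 885
= 431.6104 g
Y = m_FAME / oil * 100 = conv * (888/885) * 100
= 0.8963 * 888 / 885 * 100
= 89.93%

89.93%


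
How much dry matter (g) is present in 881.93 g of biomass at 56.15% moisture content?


Wd = Ww * (1 - MC/100)
= 881.93 * (1 - 56.15/100)
= 386.7263 g

386.7263 g


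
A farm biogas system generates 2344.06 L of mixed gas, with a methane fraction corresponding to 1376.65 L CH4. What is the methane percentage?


CH4% = V_CH4 / V_total * 100
= 1376.65 / 2344.06 * 100
= 58.7293%

58.7293%


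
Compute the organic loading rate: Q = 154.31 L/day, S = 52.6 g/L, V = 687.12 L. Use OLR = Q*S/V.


OLR = Q * S / V
= 154.31 * 52.6 / 687.12
= 11.8126 g/L/day

11.8126 g/L/day


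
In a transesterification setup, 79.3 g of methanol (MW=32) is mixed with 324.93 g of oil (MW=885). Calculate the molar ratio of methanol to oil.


Molar ratio = n_MeOH / n_oil = (MeOH/32) / (oil/885) = (MeOH * 885) / (32 * oil)
= (79.3 * 885) / (32 * 324.93)
= 6.7496

6.7496


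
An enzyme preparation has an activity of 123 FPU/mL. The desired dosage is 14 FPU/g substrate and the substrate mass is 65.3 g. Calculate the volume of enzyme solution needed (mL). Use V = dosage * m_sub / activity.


V = dosage * m_sub / activity
V = 14 * 65.3 / 123
V = 7.4325 mL

7.4325 mL


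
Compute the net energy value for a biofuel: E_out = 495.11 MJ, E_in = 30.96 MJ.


NEV = E_out - E_in
= 495.11 - 30.96
= 464.1500 MJ

464.1500 MJ


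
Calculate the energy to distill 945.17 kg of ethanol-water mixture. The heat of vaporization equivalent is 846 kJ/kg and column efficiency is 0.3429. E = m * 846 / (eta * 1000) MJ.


E = m * 846 / (eta * 1000)
= 945.17 * 846 / (0.3429 * 1000)
= 2331.9155 MJ

2331.9155 MJ


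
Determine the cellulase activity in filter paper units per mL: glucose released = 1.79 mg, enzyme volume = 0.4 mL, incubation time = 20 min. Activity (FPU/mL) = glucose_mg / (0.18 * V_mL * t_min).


Activity = glucose_mg / (0.18 mg/umol * V_mL * t_min)
= 1.79 / (0.18 * 0.4 * 20)
= 1.2431 FPU/mL

1.2431 FPU/mL


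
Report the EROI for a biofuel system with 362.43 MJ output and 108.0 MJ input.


EROI = E_out / E_in
= 362.43 / 108.0
= 3.3558

3.3558


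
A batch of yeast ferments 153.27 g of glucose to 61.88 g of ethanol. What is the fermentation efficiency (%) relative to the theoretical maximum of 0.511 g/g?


Fermentation efficiency = (actual / (0.511 * glucose)) * 100
= (61.88 / (0.511 * 153.27)) * 100
= 79.0082%

79.0082%


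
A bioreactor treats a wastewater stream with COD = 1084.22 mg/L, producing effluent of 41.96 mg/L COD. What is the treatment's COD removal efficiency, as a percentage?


eta = (COD_in - COD_out) / COD_in * 100
= (1084.22 - 41.96) / 1084.22 * 100
= 96.1299%

96.1299%


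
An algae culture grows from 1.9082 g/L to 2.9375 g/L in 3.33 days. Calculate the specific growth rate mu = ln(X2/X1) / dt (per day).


mu = ln(X2/X1) / dt
= ln(2.9375/1.9082) / 3.33
= 0.1295 per day

0.1295 per day


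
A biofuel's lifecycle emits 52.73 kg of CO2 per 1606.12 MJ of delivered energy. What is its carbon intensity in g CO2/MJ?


CI = CO2 * 1000 / E
= 52.73 * 1000 / 1606.12
= 32.8307 g CO2/MJ

32.8307 g CO2/MJ


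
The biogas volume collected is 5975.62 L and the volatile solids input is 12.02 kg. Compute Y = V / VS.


Y = V / VS
= 5975.62 / 12.02
= 497.1398 L/kg VS

497.1398 L/kg VS


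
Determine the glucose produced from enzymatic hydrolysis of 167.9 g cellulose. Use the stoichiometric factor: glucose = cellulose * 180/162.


glucose = cellulose * 180/162
= 167.9 * 180/162
= 186.5556 g

186.5556 g


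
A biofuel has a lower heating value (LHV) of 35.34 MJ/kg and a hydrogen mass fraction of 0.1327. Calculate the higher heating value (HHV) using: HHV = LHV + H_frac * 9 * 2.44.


HHV = LHV + H_frac * 9 * 2.44
= 35.34 + 0.1327 * 9 * 2.44
= 38.2541 MJ/kg

38.2541 MJ/kg


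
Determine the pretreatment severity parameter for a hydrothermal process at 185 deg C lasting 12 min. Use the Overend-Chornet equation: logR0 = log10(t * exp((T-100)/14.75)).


logR0 = log10(t * exp((T - 100) / 14.75))
= log10(12 * exp((185 - 100) / 14.75))
= 3.5819

3.5819


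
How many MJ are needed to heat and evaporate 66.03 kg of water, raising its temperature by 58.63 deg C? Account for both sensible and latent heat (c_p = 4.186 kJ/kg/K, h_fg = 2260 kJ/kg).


E = m_water * (4.186 * dT + 2260) / 1000
= 66.03 * (4.186 * 58.63 + 2260) / 1000
= 165.4332 MJ

165.4332 MJ


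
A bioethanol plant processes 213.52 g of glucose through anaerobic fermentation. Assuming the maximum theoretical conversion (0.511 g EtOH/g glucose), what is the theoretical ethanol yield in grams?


Theoretical ethanol yield: m_EtOH = 0.511 * m_glucose
m_EtOH = 0.511 * 213.52 = 109.1087 g

109.1087 g


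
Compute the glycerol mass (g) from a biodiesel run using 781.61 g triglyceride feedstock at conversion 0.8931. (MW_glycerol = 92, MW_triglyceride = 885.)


glycerol = oil * conv * (92/885)
= 781.61 * 0.8931 * 92 / 885
= 72.5663 g

72.5663 g


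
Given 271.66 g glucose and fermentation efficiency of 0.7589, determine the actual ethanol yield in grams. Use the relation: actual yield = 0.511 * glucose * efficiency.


Actual ethanol: m = 0.511 * 271.66 * 0.7589
m = 105.3492 g

105.3492 g


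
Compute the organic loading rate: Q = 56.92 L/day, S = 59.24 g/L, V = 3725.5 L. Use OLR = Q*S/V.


OLR = Q * S / V
= 56.92 * 59.24 / 3725.5
= 0.9051 g/L/day

0.9051 g/L/day


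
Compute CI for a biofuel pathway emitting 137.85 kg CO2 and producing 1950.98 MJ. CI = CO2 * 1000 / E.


CI = CO2 * 1000 / E
= 137.85 * 1000 / 1950.98
= 70.6568 g CO2/MJ

70.6568 g CO2/MJ


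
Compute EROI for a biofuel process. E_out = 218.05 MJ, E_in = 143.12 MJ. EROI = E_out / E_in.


EROI = E_out / E_in
= 218.05 / 143.12
= 1.5235

1.5235


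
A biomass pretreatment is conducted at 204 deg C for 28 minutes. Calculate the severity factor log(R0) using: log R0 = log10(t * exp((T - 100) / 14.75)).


logR0 = log10(t * exp((T - 100) / 14.75))
= log10(28 * exp((204 - 100) / 14.75))
= 4.5093

4.5093


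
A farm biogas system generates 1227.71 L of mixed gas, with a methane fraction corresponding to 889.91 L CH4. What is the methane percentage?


CH4% = V_CH4 / V_total * 100
= 889.91 / 1227.71 * 100
= 72.4854%

72.4854%


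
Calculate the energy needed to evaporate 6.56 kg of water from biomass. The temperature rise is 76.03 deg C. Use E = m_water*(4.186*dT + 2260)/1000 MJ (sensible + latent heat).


E = m_water * (4.186 * dT + 2260) / 1000
= 6.56 * (4.186 * 76.03 + 2260) / 1000
= 16.9134 MJ

16.9134 MJ


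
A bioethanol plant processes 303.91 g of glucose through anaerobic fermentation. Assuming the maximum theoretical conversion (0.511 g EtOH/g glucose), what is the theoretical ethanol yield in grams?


Theoretical ethanol yield: m_EtOH = 0.511 * m_glucose
m_EtOH = 0.511 * 303.91 = 155.2980 g

155.2980 g


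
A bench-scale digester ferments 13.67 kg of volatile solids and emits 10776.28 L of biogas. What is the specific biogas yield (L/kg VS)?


Y = V / VS
= 10776.28 / 13.67
= 788.3160 L/kg VS

788.3160 L/kg VS


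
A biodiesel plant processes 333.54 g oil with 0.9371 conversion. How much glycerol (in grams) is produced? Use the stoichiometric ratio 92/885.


glycerol = oil * conv * (92/885)
= 333.54 * 0.9371 * 92 / 885
= 32.4921 g

32.4921 g


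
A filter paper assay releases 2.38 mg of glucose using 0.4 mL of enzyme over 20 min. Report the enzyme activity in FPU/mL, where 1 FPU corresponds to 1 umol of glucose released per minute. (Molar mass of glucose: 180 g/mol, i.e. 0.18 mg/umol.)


Activity = glucose_mg / (0.18 mg/umol * V_mL * t_min)
= 2.38 / (0.18 * 0.4 * 20)
= 1.6528 FPU/mL

1.6528 FPU/mL


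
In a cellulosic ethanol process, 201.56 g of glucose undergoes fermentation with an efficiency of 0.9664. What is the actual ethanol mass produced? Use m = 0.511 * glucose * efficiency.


Actual ethanol: m = 0.511 * 201.56 * 0.9664
m = 99.5365 g

99.5365 g


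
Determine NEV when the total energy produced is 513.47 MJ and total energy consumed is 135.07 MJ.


NEV = E_out - E_in
= 513.47 - 135.07
= 378.4000 MJ

378.4000 MJ


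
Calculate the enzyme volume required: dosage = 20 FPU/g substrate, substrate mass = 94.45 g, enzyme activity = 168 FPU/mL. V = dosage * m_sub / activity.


V = dosage * m_sub / activity
V = 20 * 94.45 / 168
V = 11.2440 mL

11.2440 mL


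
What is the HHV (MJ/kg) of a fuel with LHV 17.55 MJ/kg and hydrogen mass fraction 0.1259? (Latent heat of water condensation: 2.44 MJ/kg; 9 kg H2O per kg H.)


HHV = LHV + H_frac * 9 * 2.44
= 17.55 + 0.1259 * 9 * 2.44
= 20.3148 MJ/kg

20.3148 MJ/kg


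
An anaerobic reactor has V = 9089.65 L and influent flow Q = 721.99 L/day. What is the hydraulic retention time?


HRT = V / Q
= 9089.65 / 721.99
= 12.5897 days

12.5897 days


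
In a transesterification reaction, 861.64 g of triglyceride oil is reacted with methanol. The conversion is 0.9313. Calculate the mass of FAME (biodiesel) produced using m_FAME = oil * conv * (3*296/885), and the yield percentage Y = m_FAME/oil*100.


m_FAME = oil * conv * (3 * 296 / 885) = oil * conv * (888/885)
= 861.64 * 0.9313 * 888 / 885
= 805.1655 g
Y = m_FAME / oil * 100 = conv * (888/885) * 100
= 0.9313 * 888 / 885 * 100
= 93.45%

805.1655 g FAME; Y = 93.45%


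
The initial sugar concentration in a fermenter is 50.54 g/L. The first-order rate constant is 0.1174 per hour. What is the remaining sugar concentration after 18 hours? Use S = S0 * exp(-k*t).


S = S0 * exp(-k * t)
S = 50.54 * exp(-0.1174 * 18)
S = 6.1078 g/L

6.1078 g/L


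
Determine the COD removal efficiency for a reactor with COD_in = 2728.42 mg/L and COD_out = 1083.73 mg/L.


eta = (COD_in - COD_out) / COD_in * 100
= (2728.42 - 1083.73) / 2728.42 * 100
= 60.2799%

60.2799%


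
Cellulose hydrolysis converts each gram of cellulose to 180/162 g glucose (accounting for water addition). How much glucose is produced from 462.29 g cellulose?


glucose = cellulose * 180/162
= 462.29 * 180/162
= 513.6556 g

513.6556 g


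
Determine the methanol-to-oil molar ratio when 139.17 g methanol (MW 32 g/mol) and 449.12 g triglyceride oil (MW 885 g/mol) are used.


Molar ratio = n_MeOH / n_oil = (MeOH/32) / (oil/885) = (MeOH * 885) / (32 * oil)
= (139.17 * 885) / (32 * 449.12)
= 8.5699

8.5699


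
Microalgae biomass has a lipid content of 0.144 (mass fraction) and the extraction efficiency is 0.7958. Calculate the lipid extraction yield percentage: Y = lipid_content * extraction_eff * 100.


Y = lipid_content * extraction_eff * 100
= 0.144 * 0.7958 * 100
= 11.4595%

11.4595%


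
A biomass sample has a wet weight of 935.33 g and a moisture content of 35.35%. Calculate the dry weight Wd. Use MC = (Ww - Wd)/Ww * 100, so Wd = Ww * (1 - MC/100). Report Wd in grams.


Wd = Ww * (1 - MC/100)
= 935.33 * (1 - 35.35/100)
= 604.6908 g

604.6908 g


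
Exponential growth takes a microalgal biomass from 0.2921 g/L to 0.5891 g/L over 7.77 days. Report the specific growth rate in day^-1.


mu = ln(X2/X1) / dt
= ln(0.5891/0.2921) / 7.77
= 0.0903 per day

0.0903 per day


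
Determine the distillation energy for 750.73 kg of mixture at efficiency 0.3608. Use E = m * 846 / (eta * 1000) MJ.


E = m * 846 / (eta * 1000)
= 750.73 * 846 / (0.3608 * 1000)
= 1760.3037 MJ

1760.3037 MJ


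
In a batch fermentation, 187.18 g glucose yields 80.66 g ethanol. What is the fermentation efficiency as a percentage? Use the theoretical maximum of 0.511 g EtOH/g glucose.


Fermentation efficiency = (actual / (0.511 * glucose)) * 100
= (80.66 / (0.511 * 187.18)) * 100
= 84.3292%

84.3292%


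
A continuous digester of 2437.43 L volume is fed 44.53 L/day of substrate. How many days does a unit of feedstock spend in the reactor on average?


HRT = V / Q
= 2437.43 / 44.53
= 54.7368 days

54.7368 days


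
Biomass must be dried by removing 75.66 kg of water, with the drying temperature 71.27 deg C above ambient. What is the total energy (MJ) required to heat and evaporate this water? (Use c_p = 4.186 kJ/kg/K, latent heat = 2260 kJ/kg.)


E = m_water * (4.186 * dT + 2260) / 1000
= 75.66 * (4.186 * 71.27 + 2260) / 1000
= 193.5637 MJ

193.5637 MJ


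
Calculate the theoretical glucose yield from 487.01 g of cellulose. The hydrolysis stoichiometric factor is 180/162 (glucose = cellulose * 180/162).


glucose = cellulose * 180/162
= 487.01 * 180/162
= 541.1222 g

541.1222 g


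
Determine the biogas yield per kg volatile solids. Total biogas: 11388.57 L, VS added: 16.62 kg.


Y = V / VS
= 11388.57 / 16.62
= 685.2329 L/kg VS

685.2329 L/kg VS


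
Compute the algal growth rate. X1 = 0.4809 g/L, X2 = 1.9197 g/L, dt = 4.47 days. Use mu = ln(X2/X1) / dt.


mu = ln(X2/X1) / dt
= ln(1.9197/0.4809) / 4.47
= 0.3097 per day

0.3097 per day


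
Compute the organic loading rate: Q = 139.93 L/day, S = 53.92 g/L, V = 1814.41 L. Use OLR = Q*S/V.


OLR = Q * S / V
= 139.93 * 53.92 / 1814.41
= 4.1584 g/L/day

4.1584 g/L/day


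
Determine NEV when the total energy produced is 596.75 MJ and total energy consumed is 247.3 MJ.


NEV = E_out - E_in
= 596.75 - 247.3
= 349.4500 MJ

349.4500 MJ


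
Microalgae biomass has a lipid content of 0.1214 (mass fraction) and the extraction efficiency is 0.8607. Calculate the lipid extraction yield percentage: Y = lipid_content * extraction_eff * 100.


Y = lipid_content * extraction_eff * 100
= 0.1214 * 0.8607 * 100
= 10.4489%

10.4489%


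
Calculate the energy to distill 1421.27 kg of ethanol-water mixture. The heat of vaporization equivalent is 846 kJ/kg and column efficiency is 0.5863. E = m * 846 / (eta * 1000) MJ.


E = m * 846 / (eta * 1000)
= 1421.27 * 846 / (0.5863 * 1000)
= 2050.8177 MJ

2050.8177 MJ


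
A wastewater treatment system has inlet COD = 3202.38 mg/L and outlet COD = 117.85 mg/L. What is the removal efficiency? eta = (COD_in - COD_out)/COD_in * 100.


eta = (COD_in - COD_out) / COD_in * 100
= (3202.38 - 117.85) / 3202.38 * 100
= 96.3199%

96.3199%


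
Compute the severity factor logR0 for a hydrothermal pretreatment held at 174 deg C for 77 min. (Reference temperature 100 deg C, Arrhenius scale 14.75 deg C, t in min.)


logR0 = log10(t * exp((T - 100) / 14.75))
= log10(77 * exp((174 - 100) / 14.75))
= 4.0653

4.0653


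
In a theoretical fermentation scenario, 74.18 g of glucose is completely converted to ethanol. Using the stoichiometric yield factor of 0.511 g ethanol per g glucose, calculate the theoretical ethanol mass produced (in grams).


Theoretical ethanol yield: m_EtOH = 0.511 * m_glucose
m_EtOH = 0.511 * 74.18 = 37.9060 g

37.9060 g


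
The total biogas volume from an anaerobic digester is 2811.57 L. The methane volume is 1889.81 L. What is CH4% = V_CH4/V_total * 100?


CH4% = V_CH4 / V_total * 100
= 1889.81 / 2811.57 * 100
= 67.2155%

67.2155%


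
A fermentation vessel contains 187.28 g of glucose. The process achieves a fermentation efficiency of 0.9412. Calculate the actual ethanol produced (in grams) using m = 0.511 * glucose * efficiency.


Actual ethanol: m = 0.511 * 187.28 * 0.9412
m = 90.0729 g

90.0729 g


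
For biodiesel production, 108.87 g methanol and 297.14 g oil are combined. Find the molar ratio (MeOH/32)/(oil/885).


Molar ratio = n_MeOH / n_oil = (MeOH/32) / (oil/885) = (MeOH * 885) / (32 * oil)
= (108.87 * 885) / (32 * 297.14)
= 10.1331

10.1331


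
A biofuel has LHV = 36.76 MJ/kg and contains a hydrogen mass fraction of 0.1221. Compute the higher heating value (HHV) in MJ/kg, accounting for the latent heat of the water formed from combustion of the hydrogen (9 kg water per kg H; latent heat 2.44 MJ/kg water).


HHV = LHV + H_frac * 9 * 2.44
= 36.76 + 0.1221 * 9 * 2.44
= 39.4413 MJ/kg

39.4413 MJ/kg


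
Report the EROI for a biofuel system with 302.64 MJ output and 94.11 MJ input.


EROI = E_out / E_in
= 302.64 / 94.11
= 3.2158

3.2158


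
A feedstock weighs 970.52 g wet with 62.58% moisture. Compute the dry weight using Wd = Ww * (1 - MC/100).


Wd = Ww * (1 - MC/100)
= 970.52 * (1 - 62.58/100)
= 363.1686 g

363.1686 g


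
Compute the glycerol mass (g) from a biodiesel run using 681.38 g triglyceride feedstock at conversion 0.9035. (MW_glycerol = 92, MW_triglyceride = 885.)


glycerol = oil * conv * (92/885)
= 681.38 * 0.9035 * 92 / 885
= 63.9974 g

63.9974 g


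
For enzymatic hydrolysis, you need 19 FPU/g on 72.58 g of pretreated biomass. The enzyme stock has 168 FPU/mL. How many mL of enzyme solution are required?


V = dosage * m_sub / activity
V = 19 * 72.58 / 168
V = 8.2085 mL

8.2085 mL


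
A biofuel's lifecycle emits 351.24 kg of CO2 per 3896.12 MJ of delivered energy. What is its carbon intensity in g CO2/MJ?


CI = CO2 * 1000 / E
= 351.24 * 1000 / 3896.12
= 90.1512 g CO2/MJ

90.1512 g CO2/MJ


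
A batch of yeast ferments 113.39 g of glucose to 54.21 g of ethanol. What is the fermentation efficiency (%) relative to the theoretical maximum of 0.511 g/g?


Fermentation efficiency = (actual / (0.511 * glucose)) * 100
= (54.21 / (0.511 * 113.39)) * 100
= 93.5586%

93.5586%


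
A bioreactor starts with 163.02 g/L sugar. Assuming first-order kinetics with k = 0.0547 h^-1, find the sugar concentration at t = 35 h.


S = S0 * exp(-k * t)
S = 163.02 * exp(-0.0547 * 35)
S = 24.0317 g/L

24.0317 g/L


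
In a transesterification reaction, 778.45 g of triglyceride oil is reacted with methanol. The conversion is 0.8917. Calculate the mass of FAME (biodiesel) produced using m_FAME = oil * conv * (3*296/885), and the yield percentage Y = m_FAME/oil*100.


m_FAME = oil * conv * (3 * 296 / 885) = oil * conv * (888/885)
= 778.45 * 0.8917 * 888 / 885
= 696.4969 g
Y = m_FAME / oil * 100 = conv * (888/885) * 100
= 0.8917 * 888 / 885 * 100
= 89.47%

696.4969 g FAME; Y = 89.47%


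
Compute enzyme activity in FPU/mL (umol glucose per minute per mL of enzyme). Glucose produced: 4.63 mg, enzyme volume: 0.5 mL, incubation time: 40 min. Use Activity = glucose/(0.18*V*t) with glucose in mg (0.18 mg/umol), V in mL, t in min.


Activity = glucose_mg / (0.18 mg/umol * V_mL * t_min)
= 4.63 / (0.18 * 0.5 * 40)
= 1.2861 FPU/mL

1.2861 FPU/mL


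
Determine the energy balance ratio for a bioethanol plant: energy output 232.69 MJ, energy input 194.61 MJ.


EROI = E_out / E_in
= 232.69 / 194.61
= 1.1957

1.1957


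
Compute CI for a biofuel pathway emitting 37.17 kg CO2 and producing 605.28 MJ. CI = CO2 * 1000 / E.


CI = CO2 * 1000 / E
= 37.17 * 1000 / 605.28
= 61.4096 g CO2/MJ

61.4096 g CO2/MJ


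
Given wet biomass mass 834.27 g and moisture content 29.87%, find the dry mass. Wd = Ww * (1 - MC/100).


Wd = Ww * (1 - MC/100)
= 834.27 * (1 - 29.87/100)
= 585.0736 g

585.0736 g


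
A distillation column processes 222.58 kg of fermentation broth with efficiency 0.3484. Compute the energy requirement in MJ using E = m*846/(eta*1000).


E = m * 846 / (eta * 1000)
= 222.58 * 846 / (0.3484 * 1000)
= 540.4784 MJ

540.4784 MJ


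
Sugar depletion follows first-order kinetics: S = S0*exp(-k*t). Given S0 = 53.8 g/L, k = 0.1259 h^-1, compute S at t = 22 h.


S = S0 * exp(-k * t)
S = 53.8 * exp(-0.1259 * 22)
S = 3.3719 g/L

3.3719 g/L


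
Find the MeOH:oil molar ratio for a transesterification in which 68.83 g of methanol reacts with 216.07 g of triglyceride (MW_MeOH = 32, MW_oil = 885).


Molar ratio = n_MeOH / n_oil = (MeOH/32) / (oil/885) = (MeOH * 885) / (32 * oil)
= (68.83 * 885) / (32 * 216.07)
= 8.8100

8.8100


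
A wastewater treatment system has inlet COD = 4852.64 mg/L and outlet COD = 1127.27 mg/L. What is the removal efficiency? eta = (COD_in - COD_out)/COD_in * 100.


eta = (COD_in - COD_out) / COD_in * 100
= (4852.64 - 1127.27) / 4852.64 * 100
= 76.7700%

76.7700%


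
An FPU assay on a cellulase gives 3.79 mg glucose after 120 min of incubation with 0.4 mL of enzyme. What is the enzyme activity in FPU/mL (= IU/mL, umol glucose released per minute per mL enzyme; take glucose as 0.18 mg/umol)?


Activity = glucose_mg / (0.18 mg/umol * V_mL * t_min)
= 3.79 / (0.18 * 0.4 * 120)
= 0.4387 FPU/mL

0.4387 FPU/mL


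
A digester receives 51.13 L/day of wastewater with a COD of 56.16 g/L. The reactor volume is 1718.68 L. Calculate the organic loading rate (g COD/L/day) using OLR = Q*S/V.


OLR = Q * S / V
= 51.13 * 56.16 / 1718.68
= 1.6707 g/L/day

1.6707 g/L/day


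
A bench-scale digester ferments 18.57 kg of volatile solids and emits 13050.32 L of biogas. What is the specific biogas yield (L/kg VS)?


Y = V / VS
= 13050.32 / 18.57
= 702.7636 L/kg VS

702.7636 L/kg VS


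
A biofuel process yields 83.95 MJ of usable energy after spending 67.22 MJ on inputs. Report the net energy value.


NEV = E_out - E_in
= 83.95 - 67.22
= 16.7300 MJ

16.7300 MJ


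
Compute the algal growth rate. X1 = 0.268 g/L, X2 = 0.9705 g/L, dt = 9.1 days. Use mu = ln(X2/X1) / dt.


mu = ln(X2/X1) / dt
= ln(0.9705/0.268) / 9.1
= 0.1414 per day

0.1414 per day


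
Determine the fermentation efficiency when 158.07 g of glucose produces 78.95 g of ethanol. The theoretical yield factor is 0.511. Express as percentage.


Fermentation efficiency = (actual / (0.511 * glucose)) * 100
= (78.95 / (0.511 * 158.07)) * 100
= 97.7421%

97.7421%


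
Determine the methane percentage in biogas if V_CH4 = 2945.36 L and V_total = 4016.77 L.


CH4% = V_CH4 / V_total * 100
= 2945.36 / 4016.77 * 100
= 73.3266%

73.3266%


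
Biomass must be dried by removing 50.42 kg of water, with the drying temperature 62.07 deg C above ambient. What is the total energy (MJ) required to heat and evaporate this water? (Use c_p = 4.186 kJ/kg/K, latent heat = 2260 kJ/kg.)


E = m_water * (4.186 * dT + 2260) / 1000
= 50.42 * (4.186 * 62.07 + 2260) / 1000
= 127.0496 MJ

127.0496 MJ


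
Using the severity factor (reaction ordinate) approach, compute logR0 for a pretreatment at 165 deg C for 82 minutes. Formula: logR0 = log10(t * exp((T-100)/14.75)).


logR0 = log10(t * exp((T - 100) / 14.75))
= log10(82 * exp((165 - 100) / 14.75))
= 3.8277

3.8277


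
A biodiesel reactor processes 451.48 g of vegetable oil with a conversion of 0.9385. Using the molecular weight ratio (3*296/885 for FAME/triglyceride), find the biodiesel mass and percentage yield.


m_FAME = oil * conv * (3 * 296 / 885) = oil * conv * (888/885)
= 451.48 * 0.9385 * 888 / 885
= 425.1503 g
Y = m_FAME / oil * 100 = conv * (888/885) * 100
= 0.9385 * 888 / 885 * 100
= 94.17%

425.1503 g FAME; Y = 94.17%


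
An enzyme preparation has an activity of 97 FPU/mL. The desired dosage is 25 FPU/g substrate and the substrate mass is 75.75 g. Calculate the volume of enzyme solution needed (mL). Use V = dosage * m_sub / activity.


V = dosage * m_sub / activity
V = 25 * 75.75 / 97
V = 19.5232 mL

19.5232 mL
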